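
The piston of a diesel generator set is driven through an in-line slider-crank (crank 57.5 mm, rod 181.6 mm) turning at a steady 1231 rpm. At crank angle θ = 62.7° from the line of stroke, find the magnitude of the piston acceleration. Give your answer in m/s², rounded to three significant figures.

261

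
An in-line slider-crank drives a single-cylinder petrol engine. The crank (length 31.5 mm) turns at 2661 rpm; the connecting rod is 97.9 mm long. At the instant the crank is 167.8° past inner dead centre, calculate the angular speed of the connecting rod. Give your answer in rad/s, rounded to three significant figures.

87.8

ω = 278.7 rad/s (converted from 2661 rpm).
The rod makes angle φ with the slider axis where L sinφ = r sinθ; differentiating, L cosφ·φ̇ = r ω cosθ.
L cosφ = √(L² − r² sin²θ) = 0.097673 m.
|ω_rod| = r ω |cosθ| / √(L² − r² sin²θ) = 0.0315·278.7·0.97742/0.097673 = 87.839 rad/s.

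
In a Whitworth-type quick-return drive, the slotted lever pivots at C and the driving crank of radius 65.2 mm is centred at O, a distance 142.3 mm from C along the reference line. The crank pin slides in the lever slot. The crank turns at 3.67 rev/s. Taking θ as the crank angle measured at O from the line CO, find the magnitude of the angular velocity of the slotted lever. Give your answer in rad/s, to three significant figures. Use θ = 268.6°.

3.86

ω = 23.06 rad/s (from 3.67 rev/s).
Crank pin A relative to C: A = (d + r cosθ, r sinθ); lever angle φ = atan2(r sinθ, d + r cosθ).
Differentiating tanφ: φ̇ = rω(d cosθ + r)/(d² + r² + 2dr cosθ).
d² + r² + 2dr cosθ = |CA|² = 0.024047 m²;  d cosθ + r = +0.061723 m.
|ω_lever| = |0.0652·23.06·+0.061723| / 0.024047 = 3.8591 rad/s.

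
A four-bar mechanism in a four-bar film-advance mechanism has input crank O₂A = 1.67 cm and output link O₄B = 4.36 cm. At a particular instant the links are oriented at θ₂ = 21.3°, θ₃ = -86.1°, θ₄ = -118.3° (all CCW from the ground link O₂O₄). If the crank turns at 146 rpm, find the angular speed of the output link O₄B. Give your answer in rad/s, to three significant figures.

10.5

ω₂ = 15.29 rad/s (from 146 rpm).
Differentiating the loop-closure r₂e^{iθ₂}+r₃e^{iθ₃}=r₁+r₄e^{iθ₄} gives r₂ω₂e^{iθ₂}+r₃ω₃e^{iθ₃}=r₄ω₄e^{iθ₄}.
Eliminating the other unknown: ω₄ = r₂ω₂ sin(θ₂−θ₃) / [r₄ sin(θ₄−θ₃)].
Numerator sine = +0.95424; denominator sine = -0.53288.
Result = 0.0167·15.29·(+0.95424) / (0.0436·(-0.53288)) = -10.487 rad/s; magnitude 10.487 rad/s.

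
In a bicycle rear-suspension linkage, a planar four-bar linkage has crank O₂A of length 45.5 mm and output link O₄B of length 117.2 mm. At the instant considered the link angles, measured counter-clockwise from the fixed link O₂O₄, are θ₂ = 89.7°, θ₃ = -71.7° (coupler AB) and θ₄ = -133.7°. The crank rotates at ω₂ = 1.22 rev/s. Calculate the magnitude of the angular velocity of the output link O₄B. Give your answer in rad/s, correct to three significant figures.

ω₂ = 7.665 rad/s (from 1.22 rev/s).
Differentiating the loop-closure r₂e^{iθ₂}+r₃e^{iθ₃}=r₁+r₄e^{iθ₄} gives r₂ω₂e^{iθ₂}+r₃ω₃e^{iθ₃}=r₄ω₄e^{iθ₄}.
Eliminating the other unknown: ω₄ = r₂ω₂ sin(θ₂−θ₃) / [r₄ sin(θ₄−θ₃)].
Numerator sine = +0.31896; denominator sine = -0.88295.
Result = 0.0455·7.665·(+0.31896) / (0.1172·(-0.88295)) = -1.075 rad/s; magnitude 1.075 rad/s.

1.08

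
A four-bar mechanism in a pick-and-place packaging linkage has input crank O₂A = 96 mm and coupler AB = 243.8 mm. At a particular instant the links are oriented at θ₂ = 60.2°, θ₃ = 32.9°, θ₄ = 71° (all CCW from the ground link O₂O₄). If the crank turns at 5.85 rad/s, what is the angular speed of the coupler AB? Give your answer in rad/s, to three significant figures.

0.700

ω₂ = 5.85 rad/s
Differentiating the loop-closure r₂e^{iθ₂}+r₃e^{iθ₃}=r₁+r₄e^{iθ₄} gives r₂ω₂e^{iθ₂}+r₃ω₃e^{iθ₃}=r₄ω₄e^{iθ₄}.
Eliminating the other unknown: ω₃ = r₂ω₂ sin(θ₄−θ₂) / [r₃ sin(θ₃−θ₄)].
Numerator sine = +0.18738; denominator sine = -0.61704.
Result = 0.096·5.85·(+0.18738) / (0.2438·(-0.61704)) = -0.69953 rad/s; magnitude 0.69953 rad/s.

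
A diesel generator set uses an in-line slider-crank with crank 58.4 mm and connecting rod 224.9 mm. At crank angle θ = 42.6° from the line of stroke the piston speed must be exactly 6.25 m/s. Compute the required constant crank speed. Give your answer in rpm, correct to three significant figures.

For an in-line slider-crank, |v_piston| = rω|sinθ|·[1 + r cosθ/√(L² − r² sin²θ)].
With r = 0.0584 m, L = 0.2249 m, θ = 42.6°: the bracketed kinematic factor |dx/dθ| = 0.047205 m.
ω = v/|dx/dθ| = 6.25/0.047205 = 132.4 rad/s.
N = 60ω/(2π) = 1264.3 rpm.

1260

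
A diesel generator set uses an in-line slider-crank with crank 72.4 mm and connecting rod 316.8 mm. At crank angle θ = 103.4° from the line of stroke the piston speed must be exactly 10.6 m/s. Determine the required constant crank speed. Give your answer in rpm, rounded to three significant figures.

For an in-line slider-crank, |v_piston| = rω|sinθ|·[1 + r cosθ/√(L² − r² sin²θ)].
With r = 0.0724 m, L = 0.3168 m, θ = 103.4°: the bracketed kinematic factor |dx/dθ| = 0.066603 m.
ω = v/|dx/dθ| = 10.6/0.066603 = 159.15 rad/s.
N = 60ω/(2π) = 1519.8 rpm.

1520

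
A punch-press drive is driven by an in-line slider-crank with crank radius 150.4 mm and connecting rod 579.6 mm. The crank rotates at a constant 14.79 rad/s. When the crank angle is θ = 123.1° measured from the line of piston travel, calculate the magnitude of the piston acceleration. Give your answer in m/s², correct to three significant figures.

ω = 14.79 rad/s
x(θ) = r cosθ + √(L² − r² sin²θ); with ω constant, a = ω²·d²x/dθ².
d²x/dθ² = −r cosθ − r²(cos2θ)/√u − r⁴ sin²2θ/(4u^{3/2}),  u = L² − r² sin²θ = 0.320062 m².
Substituting r = 0.1504 m, L = 0.5796 m, θ = 123.1°: d²x/dθ² = +0.097677 m.
a = ω²·d²x/dθ² = (14.79)²·(+0.097677) = +21.366 m/s²;  |a| = 21.366 m/s².

21.4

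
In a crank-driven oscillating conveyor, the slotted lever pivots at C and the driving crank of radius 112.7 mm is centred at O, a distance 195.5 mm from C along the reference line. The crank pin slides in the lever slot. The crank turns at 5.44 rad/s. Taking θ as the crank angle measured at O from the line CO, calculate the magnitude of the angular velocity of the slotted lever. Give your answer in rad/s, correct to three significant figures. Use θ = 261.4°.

ω = 5.44 rad/s
Crank pin A relative to C: A = (d + r cosθ, r sinθ); lever angle φ = atan2(r sinθ, d + r cosθ).
Differentiating tanφ: φ̇ = rω(d cosθ + r)/(d² + r² + 2dr cosθ).
d² + r² + 2dr cosθ = |CA|² = 0.0443322 m²;  d cosθ + r = +0.083466 m.
|ω_lever| = |0.1127·5.44·+0.083466| / 0.0443322 = 1.1543 rad/s.

1.15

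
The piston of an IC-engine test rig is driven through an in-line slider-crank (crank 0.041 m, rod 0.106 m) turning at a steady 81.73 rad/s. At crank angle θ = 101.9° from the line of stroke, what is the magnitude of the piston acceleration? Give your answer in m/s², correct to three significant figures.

ω = 81.73 rad/s
x(θ) = r cosθ + √(L² − r² sin²θ); with ω constant, a = ω²·d²x/dθ².
d²x/dθ² = −r cosθ − r²(cos2θ)/√u − r⁴ sin²2θ/(4u^{3/2}),  u = L² − r² sin²θ = 0.00962648 m².
Substituting r = 0.041 m, L = 0.106 m, θ = 101.9°: d²x/dθ² = +0.024009 m.
a = ω²·d²x/dθ² = (81.73)²·(+0.024009) = +160.37 m/s²;  |a| = 160.37 m/s².

160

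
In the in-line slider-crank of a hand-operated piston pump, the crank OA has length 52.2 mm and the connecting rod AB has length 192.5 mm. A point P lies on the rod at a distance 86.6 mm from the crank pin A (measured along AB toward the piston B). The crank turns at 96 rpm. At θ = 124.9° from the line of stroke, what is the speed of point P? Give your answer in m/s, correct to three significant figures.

0.432

ω = 10.05 rad/s.  Crank-pin speed |V_A| = rω = 0.52477 m/s, perpendicular to OA.
Rod angle: sinφ = −(r/L) sinθ ⇒ φ = -12.850°; ω_rod = −rω cosθ/√(L²−r²sin²θ) = +1.5998 rad/s.
V_P = V_A + ω_rod × AP, with AP = 0.0866 m along the rod.
Components: V_Px = −rω sinθ − a·ω_rod·sinφ = -0.39958 m/s;  V_Py = rω cosθ + a·ω_rod·cosφ = -0.16517 m/s.
|V_P| = √(V_Px² + V_Py²) = 0.43237 m/s.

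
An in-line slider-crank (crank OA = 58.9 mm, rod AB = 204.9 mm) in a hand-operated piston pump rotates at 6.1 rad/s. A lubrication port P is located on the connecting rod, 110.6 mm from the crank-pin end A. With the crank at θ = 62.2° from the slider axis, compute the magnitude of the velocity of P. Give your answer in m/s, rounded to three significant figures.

ω = 6.1 rad/s.  Crank-pin speed |V_A| = rω = 0.35929 m/s, perpendicular to OA.
Rod angle: sinφ = −(r/L) sinθ ⇒ φ = -14.731°; ω_rod = −rω cosθ/√(L²−r²sin²θ) = -0.8456 rad/s.
V_P = V_A + ω_rod × AP, with AP = 0.1106 m along the rod.
Components: V_Px = −rω sinθ − a·ω_rod·sinφ = -0.3416 m/s;  V_Py = rω cosθ + a·ω_rod·cosφ = +0.077119 m/s.
|V_P| = √(V_Px² + V_Py²) = 0.3502 m/s.

0.350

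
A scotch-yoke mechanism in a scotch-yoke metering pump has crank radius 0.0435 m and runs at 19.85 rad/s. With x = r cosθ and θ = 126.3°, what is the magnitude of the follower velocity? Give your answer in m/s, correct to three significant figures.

0.696

ω = 19.85 rad/s
x = r cosθ ⇒ ẋ = −rω sinθ.
|v| = rω|sinθ| = 0.0435·19.85·|sin 126.3°| = 0.6959 m/s.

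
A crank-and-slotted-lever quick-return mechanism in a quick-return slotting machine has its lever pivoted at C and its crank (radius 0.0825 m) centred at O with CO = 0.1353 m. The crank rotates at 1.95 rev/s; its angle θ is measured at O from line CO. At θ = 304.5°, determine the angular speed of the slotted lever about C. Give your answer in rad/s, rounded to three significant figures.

ω = 12.25 rad/s (from 1.95 rev/s).
Crank pin A relative to C: A = (d + r cosθ, r sinθ); lever angle φ = atan2(r sinθ, d + r cosθ).
Differentiating tanφ: φ̇ = rω(d cosθ + r)/(d² + r² + 2dr cosθ).
d² + r² + 2dr cosθ = |CA|² = 0.0377571 m²;  d cosθ + r = +0.15913 m.
|ω_lever| = |0.0825·12.25·+0.15913| / 0.0377571 = 4.2603 rad/s.

4.26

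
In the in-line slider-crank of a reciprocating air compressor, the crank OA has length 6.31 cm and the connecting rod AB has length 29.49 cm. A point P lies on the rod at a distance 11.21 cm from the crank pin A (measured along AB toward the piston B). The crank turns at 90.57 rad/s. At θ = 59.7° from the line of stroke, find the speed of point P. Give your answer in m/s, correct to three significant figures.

5.44

ω = 90.57 rad/s.  Crank-pin speed |V_A| = rω = 5.715 m/s, perpendicular to OA.
Rod angle: sinφ = −(r/L) sinθ ⇒ φ = -10.646°; ω_rod = −rω cosθ/√(L²−r²sin²θ) = -9.9487 rad/s.
V_P = V_A + ω_rod × AP, with AP = 0.1121 m along the rod.
Components: V_Px = −rω sinθ − a·ω_rod·sinφ = -5.1403 m/s;  V_Py = rω cosθ + a·ω_rod·cosφ = +1.7873 m/s.
|V_P| = √(V_Px² + V_Py²) = 5.4422 m/s.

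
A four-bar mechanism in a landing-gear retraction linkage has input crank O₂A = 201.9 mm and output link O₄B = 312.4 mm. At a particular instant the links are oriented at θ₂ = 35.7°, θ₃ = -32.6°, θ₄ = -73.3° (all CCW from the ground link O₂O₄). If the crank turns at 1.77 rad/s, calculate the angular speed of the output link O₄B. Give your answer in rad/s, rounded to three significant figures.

1.63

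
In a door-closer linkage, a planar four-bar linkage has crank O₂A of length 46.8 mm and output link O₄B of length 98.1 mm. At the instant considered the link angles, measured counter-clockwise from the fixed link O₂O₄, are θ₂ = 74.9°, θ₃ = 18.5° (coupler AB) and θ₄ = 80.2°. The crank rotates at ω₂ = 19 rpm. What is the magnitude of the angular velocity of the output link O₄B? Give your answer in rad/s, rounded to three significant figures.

0.898

ω₂ = 1.99 rad/s (from 19 rpm).
Differentiating the loop-closure r₂e^{iθ₂}+r₃e^{iθ₃}=r₁+r₄e^{iθ₄} gives r₂ω₂e^{iθ₂}+r₃ω₃e^{iθ₃}=r₄ω₄e^{iθ₄}.
Eliminating the other unknown: ω₄ = r₂ω₂ sin(θ₂−θ₃) / [r₄ sin(θ₄−θ₃)].
Numerator sine = +0.83292; denominator sine = +0.88048.
Result = 0.0468·1.99·(+0.83292) / (0.0981·(+0.88048)) = +0.89793 rad/s; magnitude 0.89793 rad/s.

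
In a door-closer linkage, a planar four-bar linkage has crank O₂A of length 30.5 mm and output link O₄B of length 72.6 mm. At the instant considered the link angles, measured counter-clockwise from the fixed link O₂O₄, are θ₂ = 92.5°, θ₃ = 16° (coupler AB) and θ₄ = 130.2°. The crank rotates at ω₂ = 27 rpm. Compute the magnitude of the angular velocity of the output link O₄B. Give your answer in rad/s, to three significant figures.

1.27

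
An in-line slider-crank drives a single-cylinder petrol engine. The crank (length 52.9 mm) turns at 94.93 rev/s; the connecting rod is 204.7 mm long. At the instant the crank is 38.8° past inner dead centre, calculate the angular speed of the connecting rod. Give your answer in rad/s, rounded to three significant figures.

ω = 596.5 rad/s (converted from 94.93 rev/s).
The rod makes angle φ with the slider axis where L sinφ = r sinθ; differentiating, L cosφ·φ̇ = r ω cosθ.
L cosφ = √(L² − r² sin²θ) = 0.202 m.
|ω_rod| = r ω |cosθ| / √(L² − r² sin²θ) = 0.0529·596.5·0.77934/0.202 = 121.74 rad/s.

122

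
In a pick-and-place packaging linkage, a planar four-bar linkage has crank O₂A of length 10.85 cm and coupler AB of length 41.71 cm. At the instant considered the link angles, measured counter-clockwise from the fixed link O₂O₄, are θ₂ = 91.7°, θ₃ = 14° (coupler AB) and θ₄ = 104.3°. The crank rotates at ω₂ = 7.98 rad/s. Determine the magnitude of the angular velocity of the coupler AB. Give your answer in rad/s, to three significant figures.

ω₂ = 7.98 rad/s
Differentiating the loop-closure r₂e^{iθ₂}+r₃e^{iθ₃}=r₁+r₄e^{iθ₄} gives r₂ω₂e^{iθ₂}+r₃ω₃e^{iθ₃}=r₄ω₄e^{iθ₄}.
Eliminating the other unknown: ω₃ = r₂ω₂ sin(θ₄−θ₂) / [r₃ sin(θ₃−θ₄)].
Numerator sine = +0.21814; denominator sine = -0.99999.
Result = 0.1085·7.98·(+0.21814) / (0.4171·(-0.99999)) = -0.45284 rad/s; magnitude 0.45284 rad/s.

0.453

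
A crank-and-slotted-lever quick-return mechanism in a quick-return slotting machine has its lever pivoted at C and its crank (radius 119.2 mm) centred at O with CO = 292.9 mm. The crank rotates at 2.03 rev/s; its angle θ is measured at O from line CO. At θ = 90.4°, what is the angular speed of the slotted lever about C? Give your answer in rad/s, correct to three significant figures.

1.79

ω = 12.75 rad/s (from 2.03 rev/s).
Crank pin A relative to C: A = (d + r cosθ, r sinθ); lever angle φ = atan2(r sinθ, d + r cosθ).
Differentiating tanφ: φ̇ = rω(d cosθ + r)/(d² + r² + 2dr cosθ).
d² + r² + 2dr cosθ = |CA|² = 0.0995116 m²;  d cosθ + r = +0.11716 m.
|ω_lever| = |0.1192·12.75·+0.11716| / 0.0995116 = 1.7899 rad/s.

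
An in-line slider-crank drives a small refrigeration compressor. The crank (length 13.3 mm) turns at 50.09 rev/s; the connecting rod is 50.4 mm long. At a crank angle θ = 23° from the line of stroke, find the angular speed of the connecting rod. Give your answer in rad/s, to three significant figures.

76.9

ω = 314.7 rad/s (converted from 50.09 rev/s).
The rod makes angle φ with the slider axis where L sinφ = r sinθ; differentiating, L cosφ·φ̇ = r ω cosθ.
L cosφ = √(L² − r² sin²θ) = 0.050131 m.
|ω_rod| = r ω |cosθ| / √(L² − r² sin²θ) = 0.0133·314.7·0.92050/0.050131 = 76.86 rad/s.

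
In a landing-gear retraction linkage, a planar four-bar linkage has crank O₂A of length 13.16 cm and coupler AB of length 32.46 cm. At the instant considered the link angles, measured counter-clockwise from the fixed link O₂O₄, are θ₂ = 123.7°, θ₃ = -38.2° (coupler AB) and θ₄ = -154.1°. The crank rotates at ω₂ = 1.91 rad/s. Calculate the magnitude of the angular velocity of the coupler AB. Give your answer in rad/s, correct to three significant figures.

0.853

ω₂ = 1.91 rad/s
Differentiating the loop-closure r₂e^{iθ₂}+r₃e^{iθ₃}=r₁+r₄e^{iθ₄} gives r₂ω₂e^{iθ₂}+r₃ω₃e^{iθ₃}=r₄ω₄e^{iθ₄}.
Eliminating the other unknown: ω₃ = r₂ω₂ sin(θ₄−θ₂) / [r₃ sin(θ₃−θ₄)].
Numerator sine = +0.99075; denominator sine = +0.89956.
Result = 0.1316·1.91·(+0.99075) / (0.3246·(+0.89956)) = +0.85285 rad/s; magnitude 0.85285 rad/s.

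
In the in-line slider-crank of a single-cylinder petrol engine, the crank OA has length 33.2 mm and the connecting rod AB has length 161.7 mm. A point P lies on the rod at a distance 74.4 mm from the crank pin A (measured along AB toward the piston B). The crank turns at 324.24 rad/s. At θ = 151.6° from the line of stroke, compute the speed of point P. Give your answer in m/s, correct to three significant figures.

ω = 324.2 rad/s.  Crank-pin speed |V_A| = rω = 10.765 m/s, perpendicular to OA.
Rod angle: sinφ = −(r/L) sinθ ⇒ φ = -5.604°; ω_rod = −rω cosθ/√(L²−r²sin²θ) = +58.842 rad/s.
V_P = V_A + ω_rod × AP, with AP = 0.0744 m along the rod.
Components: V_Px = −rω sinθ − a·ω_rod·sinφ = -4.6925 m/s;  V_Py = rω cosθ + a·ω_rod·cosφ = -5.1123 m/s.
|V_P| = √(V_Px² + V_Py²) = 6.9394 m/s.

6.94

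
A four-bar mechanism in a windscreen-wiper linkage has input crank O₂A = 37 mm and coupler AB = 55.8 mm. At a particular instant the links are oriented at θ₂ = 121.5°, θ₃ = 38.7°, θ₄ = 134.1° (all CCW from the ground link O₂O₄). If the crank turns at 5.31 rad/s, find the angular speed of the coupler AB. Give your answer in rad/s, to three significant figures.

0.771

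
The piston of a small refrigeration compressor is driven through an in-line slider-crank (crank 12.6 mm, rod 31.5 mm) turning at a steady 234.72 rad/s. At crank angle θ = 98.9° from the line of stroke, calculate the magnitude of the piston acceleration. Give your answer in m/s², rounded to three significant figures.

394

ω = 234.7 rad/s
x(θ) = r cosθ + √(L² − r² sin²θ); with ω constant, a = ω²·d²x/dθ².
d²x/dθ² = −r cosθ − r²(cos2θ)/√u − r⁴ sin²2θ/(4u^{3/2}),  u = L² − r² sin²θ = 0.00083729 m².
Substituting r = 0.0126 m, L = 0.0315 m, θ = 98.9°: d²x/dθ² = +0.007149 m.
a = ω²·d²x/dθ² = (234.7)²·(+0.007149) = +393.86 m/s²;  |a| = 393.86 m/s².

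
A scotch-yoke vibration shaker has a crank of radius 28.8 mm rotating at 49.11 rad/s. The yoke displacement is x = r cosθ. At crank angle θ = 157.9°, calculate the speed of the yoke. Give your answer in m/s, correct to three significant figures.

ω = 49.11 rad/s
x = r cosθ ⇒ ẋ = −rω sinθ.
|v| = rω|sinθ| = 0.0288·49.11·|sin 157.9°| = 0.53212 m/s.

0.532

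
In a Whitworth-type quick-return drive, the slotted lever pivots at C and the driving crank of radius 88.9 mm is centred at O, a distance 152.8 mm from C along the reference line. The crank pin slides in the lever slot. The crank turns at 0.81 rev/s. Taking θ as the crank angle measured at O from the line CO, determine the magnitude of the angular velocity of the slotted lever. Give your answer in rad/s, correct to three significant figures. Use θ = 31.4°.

ω = 5.089 rad/s (from 0.81 rev/s).
Crank pin A relative to C: A = (d + r cosθ, r sinθ); lever angle φ = atan2(r sinθ, d + r cosθ).
Differentiating tanφ: φ̇ = rω(d cosθ + r)/(d² + r² + 2dr cosθ).
d² + r² + 2dr cosθ = |CA|² = 0.0544402 m²;  d cosθ + r = +0.21932 m.
|ω_lever| = |0.0889·5.089·+0.21932| / 0.0544402 = 1.8228 rad/s.

1.82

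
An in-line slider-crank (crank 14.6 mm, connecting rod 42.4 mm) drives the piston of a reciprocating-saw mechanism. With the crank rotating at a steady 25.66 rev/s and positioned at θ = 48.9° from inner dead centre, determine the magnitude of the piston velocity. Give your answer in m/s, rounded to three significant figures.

2.19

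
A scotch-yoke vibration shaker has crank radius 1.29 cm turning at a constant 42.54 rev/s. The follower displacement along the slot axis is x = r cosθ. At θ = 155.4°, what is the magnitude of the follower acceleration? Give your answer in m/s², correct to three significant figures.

ω = 267.3 rad/s (from 42.54 rev/s).
x = r cosθ ⇒ ẍ = −rω² cosθ (ω constant).
|a| = rω²|cosθ| = 0.0129·(267.3)²·|cos 155.4°| = 837.96 m/s².

838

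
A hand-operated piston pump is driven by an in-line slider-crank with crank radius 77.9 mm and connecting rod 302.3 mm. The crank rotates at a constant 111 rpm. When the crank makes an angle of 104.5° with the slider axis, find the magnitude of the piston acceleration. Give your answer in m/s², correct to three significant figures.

5.07

ω = 2π·111/60 = 11.62 rad/s
x(θ) = r cosθ + √(L² − r² sin²θ); with ω constant, a = ω²·d²x/dθ².
d²x/dθ² = −r cosθ − r²(cos2θ)/√u − r⁴ sin²2θ/(4u^{3/2}),  u = L² − r² sin²θ = 0.0856973 m².
Substituting r = 0.0779 m, L = 0.3023 m, θ = 104.5°: d²x/dθ² = +0.037549 m.
a = ω²·d²x/dθ² = (11.62)²·(+0.037549) = +5.0734 m/s²;  |a| = 5.0734 m/s².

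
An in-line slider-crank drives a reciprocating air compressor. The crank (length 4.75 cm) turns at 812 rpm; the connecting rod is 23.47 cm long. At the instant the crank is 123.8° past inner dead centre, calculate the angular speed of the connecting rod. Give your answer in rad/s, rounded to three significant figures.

9.71

ω = 85.03 rad/s (converted from 812 rpm).
The rod makes angle φ with the slider axis where L sinφ = r sinθ; differentiating, L cosφ·φ̇ = r ω cosθ.
L cosφ = √(L² − r² sin²θ) = 0.23136 m.
|ω_rod| = r ω |cosθ| / √(L² − r² sin²θ) = 0.0475·85.03·0.55630/0.23136 = 9.7118 rad/s.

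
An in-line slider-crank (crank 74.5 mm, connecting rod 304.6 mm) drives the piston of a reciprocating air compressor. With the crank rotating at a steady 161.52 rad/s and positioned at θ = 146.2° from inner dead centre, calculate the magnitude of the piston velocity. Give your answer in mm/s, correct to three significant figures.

5320

ω = 161.5 rad/s
For an in-line slider-crank, x = r cosθ + √(L² − r² sin²θ), so v = −rω sinθ·[1 + r cosθ/√(L² − r² sin²θ)].
With r = 0.0745 m, L = 0.3046 m, θ = 146.2°: √(L² − r² sin²θ) = 0.30177 m.
v = −0.0745·161.5·0.55630·[1 + 0.0745·-0.83098/0.30177] = -5.3207 m/s.
|v| = 5.3207 m/s = 5320.7 mm/s.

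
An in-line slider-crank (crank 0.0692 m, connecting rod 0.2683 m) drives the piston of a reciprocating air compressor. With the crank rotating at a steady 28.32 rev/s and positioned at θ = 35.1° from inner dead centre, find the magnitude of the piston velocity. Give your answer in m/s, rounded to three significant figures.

ω = 2π·28.3 = 177.9 rad/s
For an in-line slider-crank, x = r cosθ + √(L² − r² sin²θ), so v = −rω sinθ·[1 + r cosθ/√(L² − r² sin²θ)].
With r = 0.0692 m, L = 0.2683 m, θ = 35.1°: √(L² − r² sin²θ) = 0.26533 m.
v = −0.0692·177.9·0.57501·[1 + 0.0692·0.81815/0.26533] = -8.5911 m/s.
|v| = 8.5911 m/s.

8.59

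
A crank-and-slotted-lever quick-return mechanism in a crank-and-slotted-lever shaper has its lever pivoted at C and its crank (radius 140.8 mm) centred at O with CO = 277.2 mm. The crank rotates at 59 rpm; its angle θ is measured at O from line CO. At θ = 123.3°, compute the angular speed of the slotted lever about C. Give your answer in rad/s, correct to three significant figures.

0.184

ω = 6.178 rad/s (from 59 rpm).
Crank pin A relative to C: A = (d + r cosθ, r sinθ); lever angle φ = atan2(r sinθ, d + r cosθ).
Differentiating tanφ: φ̇ = rω(d cosθ + r)/(d² + r² + 2dr cosθ).
d² + r² + 2dr cosθ = |CA|² = 0.053808 m²;  d cosθ + r = -0.011389 m.
|ω_lever| = |0.1408·6.178·-0.011389| / 0.053808 = 0.18413 rad/s.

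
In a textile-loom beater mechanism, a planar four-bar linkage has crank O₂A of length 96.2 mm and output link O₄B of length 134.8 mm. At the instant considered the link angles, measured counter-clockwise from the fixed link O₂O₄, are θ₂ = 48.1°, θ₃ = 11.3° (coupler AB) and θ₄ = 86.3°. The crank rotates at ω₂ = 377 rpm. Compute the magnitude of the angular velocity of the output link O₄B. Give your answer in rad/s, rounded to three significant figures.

ω₂ = 39.48 rad/s (from 377 rpm).
Differentiating the loop-closure r₂e^{iθ₂}+r₃e^{iθ₃}=r₁+r₄e^{iθ₄} gives r₂ω₂e^{iθ₂}+r₃ω₃e^{iθ₃}=r₄ω₄e^{iθ₄}.
Eliminating the other unknown: ω₄ = r₂ω₂ sin(θ₂−θ₃) / [r₄ sin(θ₄−θ₃)].
Numerator sine = +0.59902; denominator sine = +0.96593.
Result = 0.0962·39.48·(+0.59902) / (0.1348·(+0.96593)) = +17.473 rad/s; magnitude 17.473 rad/s.

17.5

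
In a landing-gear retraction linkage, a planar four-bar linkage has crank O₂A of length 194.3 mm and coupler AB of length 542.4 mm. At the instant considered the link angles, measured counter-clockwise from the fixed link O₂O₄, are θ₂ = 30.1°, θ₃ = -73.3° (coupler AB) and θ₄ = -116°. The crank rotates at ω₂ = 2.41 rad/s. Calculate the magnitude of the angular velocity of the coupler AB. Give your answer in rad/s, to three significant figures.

ω₂ = 2.41 rad/s
Differentiating the loop-closure r₂e^{iθ₂}+r₃e^{iθ₃}=r₁+r₄e^{iθ₄} gives r₂ω₂e^{iθ₂}+r₃ω₃e^{iθ₃}=r₄ω₄e^{iθ₄}.
Eliminating the other unknown: ω₃ = r₂ω₂ sin(θ₄−θ₂) / [r₃ sin(θ₃−θ₄)].
Numerator sine = -0.55775; denominator sine = +0.67816.
Result = 0.1943·2.41·(-0.55775) / (0.5424·(+0.67816)) = -0.71003 rad/s; magnitude 0.71003 rad/s.

0.710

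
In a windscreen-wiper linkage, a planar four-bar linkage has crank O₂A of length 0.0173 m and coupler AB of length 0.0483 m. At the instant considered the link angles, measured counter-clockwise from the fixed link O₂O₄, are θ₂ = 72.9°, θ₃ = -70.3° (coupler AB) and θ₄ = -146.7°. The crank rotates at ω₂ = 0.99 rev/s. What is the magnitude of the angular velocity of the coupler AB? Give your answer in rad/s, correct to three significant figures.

ω₂ = 6.22 rad/s (from 0.99 rev/s).
Differentiating the loop-closure r₂e^{iθ₂}+r₃e^{iθ₃}=r₁+r₄e^{iθ₄} gives r₂ω₂e^{iθ₂}+r₃ω₃e^{iθ₃}=r₄ω₄e^{iθ₄}.
Eliminating the other unknown: ω₃ = r₂ω₂ sin(θ₄−θ₂) / [r₃ sin(θ₃−θ₄)].
Numerator sine = +0.63742; denominator sine = +0.97196.
Result = 0.0173·6.22·(+0.63742) / (0.0483·(+0.97196)) = +1.4611 rad/s; magnitude 1.4611 rad/s.

1.46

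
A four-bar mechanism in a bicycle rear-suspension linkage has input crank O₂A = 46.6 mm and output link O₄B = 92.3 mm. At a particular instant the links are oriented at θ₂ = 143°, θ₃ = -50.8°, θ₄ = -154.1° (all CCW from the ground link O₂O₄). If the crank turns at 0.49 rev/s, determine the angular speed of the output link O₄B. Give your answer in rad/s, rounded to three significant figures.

0.381

ω₂ = 3.079 rad/s (from 0.49 rev/s).
Differentiating the loop-closure r₂e^{iθ₂}+r₃e^{iθ₃}=r₁+r₄e^{iθ₄} gives r₂ω₂e^{iθ₂}+r₃ω₃e^{iθ₃}=r₄ω₄e^{iθ₄}.
Eliminating the other unknown: ω₄ = r₂ω₂ sin(θ₂−θ₃) / [r₄ sin(θ₄−θ₃)].
Numerator sine = -0.23853; denominator sine = -0.97318.
Result = 0.0466·3.079·(-0.23853) / (0.0923·(-0.97318)) = +0.38099 rad/s; magnitude 0.38099 rad/s.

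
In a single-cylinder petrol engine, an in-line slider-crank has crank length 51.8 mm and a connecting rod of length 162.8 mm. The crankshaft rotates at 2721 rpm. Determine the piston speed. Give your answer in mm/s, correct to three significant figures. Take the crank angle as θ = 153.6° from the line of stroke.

ω = 2π·2721/60 = 284.9 rad/s
For an in-line slider-crank, x = r cosθ + √(L² − r² sin²θ), so v = −rω sinθ·[1 + r cosθ/√(L² − r² sin²θ)].
With r = 0.0518 m, L = 0.1628 m, θ = 153.6°: √(L² − r² sin²θ) = 0.16116 m.
v = −0.0518·284.9·0.44464·[1 + 0.0518·-0.89571/0.16116] = -4.6734 m/s.
|v| = 4.6734 m/s = 4673.4 mm/s.

4670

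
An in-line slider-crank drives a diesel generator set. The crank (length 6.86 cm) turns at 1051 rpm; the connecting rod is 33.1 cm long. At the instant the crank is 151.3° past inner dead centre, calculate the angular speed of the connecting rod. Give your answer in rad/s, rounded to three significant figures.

20.1

ω = 110.1 rad/s (converted from 1051 rpm).
The rod makes angle φ with the slider axis where L sinφ = r sinθ; differentiating, L cosφ·φ̇ = r ω cosθ.
L cosφ = √(L² − r² sin²θ) = 0.32936 m.
|ω_rod| = r ω |cosθ| / √(L² − r² sin²θ) = 0.0686·110.1·0.87715/0.32936 = 20.108 rad/s.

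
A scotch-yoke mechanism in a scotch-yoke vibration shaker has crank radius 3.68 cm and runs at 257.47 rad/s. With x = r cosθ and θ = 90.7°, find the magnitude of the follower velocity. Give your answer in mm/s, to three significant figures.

ω = 257.5 rad/s
x = r cosθ ⇒ ẋ = −rω sinθ.
|v| = rω|sinθ| = 0.0368·257.5·|sin 90.7°| = 9.4742 m/s = 9474.2 mm/s.

9470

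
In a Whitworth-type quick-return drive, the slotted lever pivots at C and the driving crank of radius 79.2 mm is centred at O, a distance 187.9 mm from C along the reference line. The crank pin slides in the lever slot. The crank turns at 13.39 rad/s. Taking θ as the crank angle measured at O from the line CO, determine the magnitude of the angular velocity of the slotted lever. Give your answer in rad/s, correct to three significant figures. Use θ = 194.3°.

ω = 13.39 rad/s
Crank pin A relative to C: A = (d + r cosθ, r sinθ); lever angle φ = atan2(r sinθ, d + r cosθ).
Differentiating tanφ: φ̇ = rω(d cosθ + r)/(d² + r² + 2dr cosθ).
d² + r² + 2dr cosθ = |CA|² = 0.0127379 m²;  d cosθ + r = -0.10288 m.
|ω_lever| = |0.0792·13.39·-0.10288| / 0.0127379 = 8.5651 rad/s.

8.57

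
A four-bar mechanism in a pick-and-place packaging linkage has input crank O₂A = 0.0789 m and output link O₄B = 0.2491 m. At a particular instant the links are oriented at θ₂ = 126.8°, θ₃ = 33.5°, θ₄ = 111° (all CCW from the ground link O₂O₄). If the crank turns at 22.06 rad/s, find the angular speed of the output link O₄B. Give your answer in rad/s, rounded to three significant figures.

7.15

ω₂ = 22.06 rad/s
Differentiating the loop-closure r₂e^{iθ₂}+r₃e^{iθ₃}=r₁+r₄e^{iθ₄} gives r₂ω₂e^{iθ₂}+r₃ω₃e^{iθ₃}=r₄ω₄e^{iθ₄}.
Eliminating the other unknown: ω₄ = r₂ω₂ sin(θ₂−θ₃) / [r₄ sin(θ₄−θ₃)].
Numerator sine = +0.99834; denominator sine = +0.97630.
Result = 0.0789·22.06·(+0.99834) / (0.2491·(+0.97630)) = +7.1451 rad/s; magnitude 7.1451 rad/s.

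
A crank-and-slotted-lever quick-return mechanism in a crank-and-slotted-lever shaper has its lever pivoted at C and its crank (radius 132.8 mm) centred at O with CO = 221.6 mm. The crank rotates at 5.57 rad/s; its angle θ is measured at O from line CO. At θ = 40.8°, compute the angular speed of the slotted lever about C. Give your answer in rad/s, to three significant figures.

2.00

ω = 5.57 rad/s
Crank pin A relative to C: A = (d + r cosθ, r sinθ); lever angle φ = atan2(r sinθ, d + r cosθ).
Differentiating tanφ: φ̇ = rω(d cosθ + r)/(d² + r² + 2dr cosθ).
d² + r² + 2dr cosθ = |CA|² = 0.111297 m²;  d cosθ + r = +0.30055 m.
|ω_lever| = |0.1328·5.57·+0.30055| / 0.111297 = 1.9975 rad/s.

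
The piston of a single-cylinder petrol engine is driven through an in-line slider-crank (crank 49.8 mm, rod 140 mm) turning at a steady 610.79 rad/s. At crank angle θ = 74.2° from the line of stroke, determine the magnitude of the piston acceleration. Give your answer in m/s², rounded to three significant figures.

ω = 610.8 rad/s
x(θ) = r cosθ + √(L² − r² sin²θ); with ω constant, a = ω²·d²x/dθ².
d²x/dθ² = −r cosθ − r²(cos2θ)/√u − r⁴ sin²2θ/(4u^{3/2}),  u = L² − r² sin²θ = 0.0173038 m².
Substituting r = 0.0498 m, L = 0.14 m, θ = 74.2°: d²x/dθ² = +0.0023128 m.
a = ω²·d²x/dθ² = (610.8)²·(+0.0023128) = +862.84 m/s²;  |a| = 862.84 m/s².

863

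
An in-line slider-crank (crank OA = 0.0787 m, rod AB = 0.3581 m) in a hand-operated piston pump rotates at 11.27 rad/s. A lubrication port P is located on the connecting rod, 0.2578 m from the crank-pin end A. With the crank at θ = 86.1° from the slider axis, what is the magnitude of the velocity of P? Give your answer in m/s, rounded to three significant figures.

0.895

ω = 11.27 rad/s.  Crank-pin speed |V_A| = rω = 0.88695 m/s, perpendicular to OA.
Rod angle: sinφ = −(r/L) sinθ ⇒ φ = -12.666°; ω_rod = −rω cosθ/√(L²−r²sin²θ) = -0.17266 rad/s.
V_P = V_A + ω_rod × AP, with AP = 0.2578 m along the rod.
Components: V_Px = −rω sinθ − a·ω_rod·sinφ = -0.89465 m/s;  V_Py = rω cosθ + a·ω_rod·cosφ = +0.016897 m/s.
|V_P| = √(V_Px² + V_Py²) = 0.89481 m/s.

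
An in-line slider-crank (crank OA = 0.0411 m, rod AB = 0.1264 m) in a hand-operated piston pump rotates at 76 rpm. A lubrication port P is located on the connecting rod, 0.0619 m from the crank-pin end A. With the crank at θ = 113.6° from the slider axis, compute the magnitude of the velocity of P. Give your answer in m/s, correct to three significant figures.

0.288

ω = 7.959 rad/s.  Crank-pin speed |V_A| = rω = 0.3271 m/s, perpendicular to OA.
Rod angle: sinφ = −(r/L) sinθ ⇒ φ = -17.335°; ω_rod = −rω cosθ/√(L²−r²sin²θ) = +1.0853 rad/s.
V_P = V_A + ω_rod × AP, with AP = 0.0619 m along the rod.
Components: V_Px = −rω sinθ − a·ω_rod·sinφ = -0.27973 m/s;  V_Py = rω cosθ + a·ω_rod·cosφ = -0.066824 m/s.
|V_P| = √(V_Px² + V_Py²) = 0.2876 m/s.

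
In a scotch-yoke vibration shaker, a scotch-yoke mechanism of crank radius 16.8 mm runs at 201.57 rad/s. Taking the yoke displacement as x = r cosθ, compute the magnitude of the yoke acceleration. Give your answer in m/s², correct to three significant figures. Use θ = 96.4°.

ω = 201.6 rad/s
x = r cosθ ⇒ ẍ = −rω² cosθ (ω constant).
|a| = rω²|cosθ| = 0.0168·(201.6)²·|cos 96.4°| = 76.088 m/s².

76.1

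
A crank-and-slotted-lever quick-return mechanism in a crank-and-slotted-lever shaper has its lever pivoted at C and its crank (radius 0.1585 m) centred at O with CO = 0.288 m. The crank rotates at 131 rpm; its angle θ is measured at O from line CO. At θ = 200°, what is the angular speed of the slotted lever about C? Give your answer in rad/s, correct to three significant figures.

ω = 13.72 rad/s (from 131 rpm).
Crank pin A relative to C: A = (d + r cosθ, r sinθ); lever angle φ = atan2(r sinθ, d + r cosθ).
Differentiating tanφ: φ̇ = rω(d cosθ + r)/(d² + r² + 2dr cosθ).
d² + r² + 2dr cosθ = |CA|² = 0.0222761 m²;  d cosθ + r = -0.11213 m.
|ω_lever| = |0.1585·13.72·-0.11213| / 0.0222761 = 10.945 rad/s.

10.9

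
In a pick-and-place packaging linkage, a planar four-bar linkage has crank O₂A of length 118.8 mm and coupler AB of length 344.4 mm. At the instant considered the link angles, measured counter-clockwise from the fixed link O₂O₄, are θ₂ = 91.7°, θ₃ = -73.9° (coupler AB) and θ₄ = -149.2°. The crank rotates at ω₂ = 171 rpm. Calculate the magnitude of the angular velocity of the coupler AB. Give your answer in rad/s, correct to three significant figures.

5.58

ω₂ = 17.91 rad/s (from 171 rpm).
Differentiating the loop-closure r₂e^{iθ₂}+r₃e^{iθ₃}=r₁+r₄e^{iθ₄} gives r₂ω₂e^{iθ₂}+r₃ω₃e^{iθ₃}=r₄ω₄e^{iθ₄}.
Eliminating the other unknown: ω₃ = r₂ω₂ sin(θ₄−θ₂) / [r₃ sin(θ₃−θ₄)].
Numerator sine = +0.87377; denominator sine = +0.96727.
Result = 0.1188·17.91·(+0.87377) / (0.3444·(+0.96727)) = +5.5799 rad/s; magnitude 5.5799 rad/s.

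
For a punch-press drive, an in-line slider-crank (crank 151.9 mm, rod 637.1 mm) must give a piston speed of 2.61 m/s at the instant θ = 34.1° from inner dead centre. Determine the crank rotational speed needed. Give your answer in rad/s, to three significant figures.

25.6

For an in-line slider-crank, |v_piston| = rω|sinθ|·[1 + r cosθ/√(L² − r² sin²θ)].
With r = 0.1519 m, L = 0.6371 m, θ = 34.1°: the bracketed kinematic factor |dx/dθ| = 0.10213 m.
ω = v/|dx/dθ| = 2.61/0.10213 = 25.557 rad/s.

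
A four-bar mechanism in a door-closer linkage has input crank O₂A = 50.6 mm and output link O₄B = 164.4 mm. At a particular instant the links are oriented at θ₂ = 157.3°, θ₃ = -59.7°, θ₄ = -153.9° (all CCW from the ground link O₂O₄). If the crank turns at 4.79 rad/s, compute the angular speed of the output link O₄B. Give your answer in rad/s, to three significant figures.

0.890

ω₂ = 4.79 rad/s
Differentiating the loop-closure r₂e^{iθ₂}+r₃e^{iθ₃}=r₁+r₄e^{iθ₄} gives r₂ω₂e^{iθ₂}+r₃ω₃e^{iθ₃}=r₄ω₄e^{iθ₄}.
Eliminating the other unknown: ω₄ = r₂ω₂ sin(θ₂−θ₃) / [r₄ sin(θ₄−θ₃)].
Numerator sine = -0.60182; denominator sine = -0.99731.
Result = 0.0506·4.79·(-0.60182) / (0.1644·(-0.99731)) = +0.88964 rad/s; magnitude 0.88964 rad/s.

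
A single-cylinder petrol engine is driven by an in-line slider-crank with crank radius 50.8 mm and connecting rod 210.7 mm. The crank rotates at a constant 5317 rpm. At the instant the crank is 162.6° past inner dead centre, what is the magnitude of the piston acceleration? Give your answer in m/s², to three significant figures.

11900

ω = 2π·5317/60 = 556.8 rad/s
x(θ) = r cosθ + √(L² − r² sin²θ); with ω constant, a = ω²·d²x/dθ².
d²x/dθ² = −r cosθ − r²(cos2θ)/√u − r⁴ sin²2θ/(4u^{3/2}),  u = L² − r² sin²θ = 0.0441637 m².
Substituting r = 0.0508 m, L = 0.2107 m, θ = 162.6°: d²x/dθ² = +0.038333 m.
a = ω²·d²x/dθ² = (556.8)²·(+0.038333) = +11884 m/s²;  |a| = 11884 m/s².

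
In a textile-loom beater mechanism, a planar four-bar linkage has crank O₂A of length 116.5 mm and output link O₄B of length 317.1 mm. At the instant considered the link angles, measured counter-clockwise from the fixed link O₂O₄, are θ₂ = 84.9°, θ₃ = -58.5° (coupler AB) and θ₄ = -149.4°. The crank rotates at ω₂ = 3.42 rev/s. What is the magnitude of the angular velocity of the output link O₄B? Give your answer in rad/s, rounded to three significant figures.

4.71

ω₂ = 21.49 rad/s (from 3.42 rev/s).
Differentiating the loop-closure r₂e^{iθ₂}+r₃e^{iθ₃}=r₁+r₄e^{iθ₄} gives r₂ω₂e^{iθ₂}+r₃ω₃e^{iθ₃}=r₄ω₄e^{iθ₄}.
Eliminating the other unknown: ω₄ = r₂ω₂ sin(θ₂−θ₃) / [r₄ sin(θ₄−θ₃)].
Numerator sine = +0.59622; denominator sine = -0.99988.
Result = 0.1165·21.49·(+0.59622) / (0.3171·(-0.99988)) = -4.7076 rad/s; magnitude 4.7076 rad/s.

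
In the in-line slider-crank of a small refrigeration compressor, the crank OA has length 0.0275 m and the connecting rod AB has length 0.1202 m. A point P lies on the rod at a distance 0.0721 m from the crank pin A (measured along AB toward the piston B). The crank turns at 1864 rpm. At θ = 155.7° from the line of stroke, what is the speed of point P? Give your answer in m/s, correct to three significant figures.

ω = 195.2 rad/s.  Crank-pin speed |V_A| = rω = 5.3679 m/s, perpendicular to OA.
Rod angle: sinφ = −(r/L) sinθ ⇒ φ = -5.402°; ω_rod = −rω cosθ/√(L²−r²sin²θ) = +40.883 rad/s.
V_P = V_A + ω_rod × AP, with AP = 0.0721 m along the rod.
Components: V_Px = −rω sinθ − a·ω_rod·sinφ = -1.9315 m/s;  V_Py = rω cosθ + a·ω_rod·cosφ = -1.9578 m/s.
|V_P| = √(V_Px² + V_Py²) = 2.7502 m/s.

2.75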